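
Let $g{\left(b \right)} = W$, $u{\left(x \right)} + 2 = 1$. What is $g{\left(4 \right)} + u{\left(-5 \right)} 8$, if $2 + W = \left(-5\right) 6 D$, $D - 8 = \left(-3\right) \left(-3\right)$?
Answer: $-520$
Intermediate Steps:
$D = 17$ ($D = 8 - -9 = 8 + 9 = 17$)
$u{\left(x \right)} = -1$ ($u{\left(x \right)} = -2 + 1 = -1$)
$W = -512$ ($W = -2 + \left(-5\right) 6 \cdot 17 = -2 - 510 = -512$)
$g{\left(b \right)} = -512$
$g{\left(4 \right)} + u{\left(-5 \right)} 8 = -512 - 8 = -520$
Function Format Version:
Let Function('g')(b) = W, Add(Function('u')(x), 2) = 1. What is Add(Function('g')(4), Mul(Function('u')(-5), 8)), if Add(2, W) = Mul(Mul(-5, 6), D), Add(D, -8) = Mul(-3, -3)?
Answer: -520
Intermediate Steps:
D = 17 (D = Add(8, Mul(-3, -3)) = Add(8, 9) = 17)
Function('u')(x) = -1 (Function('u')(x) = Add(-2, 1) = -1)
W = -512 (W = Add(-2, Mul(Mul(-5, 6), 17)) = Add(-2, Mul(-30, 17)) = Add(-2, -510) = -512)
Function('g')(b) = -512
Add(Function('g')(4), Mul(Function('u')(-5), 8)) = Add(-512, Mul(-1, 8)) = Add(-512, -8) = -520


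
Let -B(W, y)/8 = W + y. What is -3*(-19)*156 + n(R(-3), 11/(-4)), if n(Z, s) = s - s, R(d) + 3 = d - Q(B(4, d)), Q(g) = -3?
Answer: 8892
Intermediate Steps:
B(W, y) = -8*W - 8*y (B(W, y) = -8*(W + y) = -8*W - 8*y)
R(d) = d (R(d) = -3 + (d - 1*(-3)) = -3 + (d + 3) = -3 + (3 + d) = d)
n(Z, s) = 0
-3*(-19)*156 + n(R(-3), 11/(-4)) = -3*(-19)*156 + 0 = 57*156 + 0 = 8892 + 0 = 8892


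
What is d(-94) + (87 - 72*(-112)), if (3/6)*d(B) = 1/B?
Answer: 383096/47 ≈ 8151.0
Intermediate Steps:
d(B) = 2/B
d(-94) + (87 - 72*(-112)) = 2/(-94) + (87 - 72*(-112)) = 2*(-1/94) + (87 + 8064) = -1/47 + 8151 = 383096/47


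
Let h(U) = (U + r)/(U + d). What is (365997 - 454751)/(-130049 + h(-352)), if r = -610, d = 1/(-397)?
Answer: 12402927730/18173315591 ≈ 0.68248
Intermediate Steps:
d = -1/397 ≈ -0.0025189
h(U) = (-610 + U)/(-1/397 + U) (h(U) = (U - 610)/(U - 1/397) = (-610 + U)/(-1/397 + U))
(365997 - 454751)/(-130049 + h(-352)) = (365997 - 454751)/(-130049 + 397*(-610 - 352)/(-1 + 397*(-352))) = -88754/(-130049 + 397*(-962)/(-1 - 139744)) = -88754/(-130049 + 397*(-962)/(-139745)) = -88754/(-130049 + 397*(-1/139745)*(-962)) = -88754/(-130049 + 381914/139745) = -88754/(-18173315591/139745) = -88754*(-139745/18173315591) = 12402927730/18173315591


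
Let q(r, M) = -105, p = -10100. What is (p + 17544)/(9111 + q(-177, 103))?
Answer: 3722/4503 ≈ 0.82656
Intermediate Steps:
(p + 17544)/(9111 + q(-177, 103)) = (-10100 + 17544)/(9111 - 105) = 7444/9006 = 7444*(1/9006) = 3722/4503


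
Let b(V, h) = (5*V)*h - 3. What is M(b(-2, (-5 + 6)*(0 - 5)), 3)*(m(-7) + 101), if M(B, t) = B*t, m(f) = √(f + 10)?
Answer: 14241 + 141*√3 ≈ 14485.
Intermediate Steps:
m(f) = √(10 + f)
b(V, h) = -3 + 5*V*h (b(V, h) = 5*V*h - 3 = -3 + 5*V*h)
M(b(-2, (-5 + 6)*(0 - 5)), 3)*(m(-7) + 101) = ((-3 + 5*(-2)*((-5 + 6)*(0 - 5)))*3)*(√(10 - 7) + 101) = ((-3 + 5*(-2)*(1*(-5)))*3)*(√3 + 101) = ((-3 + 5*(-2)*(-5))*3)*(101 + √3) = ((-3 + 50)*3)*(101 + √3) = (47*3)*(101 + √3) = 141*(101 + √3) = 14241 + 141*√3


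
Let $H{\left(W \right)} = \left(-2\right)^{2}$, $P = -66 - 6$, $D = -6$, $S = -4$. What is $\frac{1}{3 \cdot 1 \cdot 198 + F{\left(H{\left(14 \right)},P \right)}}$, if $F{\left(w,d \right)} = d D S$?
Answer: $- \frac{1}{1134} \approx -0.00088183$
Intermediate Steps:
$P = -72$
$H{\left(W \right)} = 4$
$F{\left(w,d \right)} = 24 d$ ($F{\left(w,d \right)} = d \left(-6\right) \left(-4\right) = - 6 d \left(-4\right) = 24 d$)
$\frac{1}{3 \cdot 1 \cdot 198 + F{\left(H{\left(14 \right)},P \right)}} = \frac{1}{3 \cdot 1 \cdot 198 + 24 \left(-72\right)} = \frac{1}{3 \cdot 198 - 1728} = \frac{1}{594 - 1728} = \frac{1}{-1134} = - \frac{1}{1134}$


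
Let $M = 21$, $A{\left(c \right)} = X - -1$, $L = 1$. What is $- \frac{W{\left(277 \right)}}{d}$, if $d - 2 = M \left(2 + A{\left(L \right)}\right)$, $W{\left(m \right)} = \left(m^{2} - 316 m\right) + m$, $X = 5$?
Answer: $\frac{5263}{85} \approx 61.918$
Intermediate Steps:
$A{\left(c \right)} = 6$ ($A{\left(c \right)} = 5 - -1 = 5 + 1 = 6$)
$W{\left(m \right)} = m^{2} - 315 m$
$d = 170$ ($d = 2 + 21 \left(2 + 6\right) = 2 + 21 \cdot 8 = 2 + 168 = 170$)
$- \frac{W{\left(277 \right)}}{d} = - \frac{277 \left(-315 + 277\right)}{170} = - \frac{277 \left(-38\right)}{170} = - \frac{-10526}{170} = \left(-1\right) \left(- \frac{5263}{85}\right) = \frac{5263}{85}$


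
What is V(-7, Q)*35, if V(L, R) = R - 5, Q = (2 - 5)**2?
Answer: 140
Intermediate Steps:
Q = 9 (Q = (-3)**2 = 9)
V(L, R) = -5 + R
V(-7, Q)*35 = (-5 + 9)*35 = 4*35 = 140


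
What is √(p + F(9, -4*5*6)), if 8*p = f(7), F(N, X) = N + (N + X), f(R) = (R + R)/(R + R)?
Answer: I*√1630/4 ≈ 10.093*I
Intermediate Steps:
f(R) = 1 (f(R) = (2*R)/((2*R)) = (2*R)*(1/(2*R)) = 1)
F(N, X) = X + 2*N
p = ⅛ (p = (⅛)*1 = ⅛ ≈ 0.12500)
√(p + F(9, -4*5*6)) = √(⅛ + (-4*5*6 + 2*9)) = √(⅛ + (-20*6 + 18)) = √(⅛ + (-120 + 18)) = √(⅛ - 102) = √(-815/8) = I*√1630/4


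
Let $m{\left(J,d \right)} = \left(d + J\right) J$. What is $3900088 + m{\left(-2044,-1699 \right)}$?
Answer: $11550780$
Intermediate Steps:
$m{\left(J,d \right)} = J \left(J + d\right)$ ($m{\left(J,d \right)} = \left(J + d\right) J = J \left(J + d\right)$)
$3900088 + m{\left(-2044,-1699 \right)} = 3900088 - 2044 \left(-2044 - 1699\right) = 3900088 - -7650692 = 3900088 + 7650692 = 11550780$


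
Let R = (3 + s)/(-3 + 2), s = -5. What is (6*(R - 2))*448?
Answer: 0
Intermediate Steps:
R = 2 (R = (3 - 5)/(-3 + 2) = -2/(-1) = -2*(-1) = 2)
(6*(R - 2))*448 = (6*(2 - 2))*448 = (6*0)*448 = 0*448 = 0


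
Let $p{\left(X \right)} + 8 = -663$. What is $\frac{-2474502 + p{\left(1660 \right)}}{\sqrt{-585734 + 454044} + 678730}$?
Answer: $- \frac{12922878233}{3543650343} + \frac{2475173 i \sqrt{131690}}{460674544590} \approx -3.6468 + 0.0019498 i$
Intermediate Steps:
$p{\left(X \right)} = -671$ ($p{\left(X \right)} = -8 - 663 = -671$)
$\frac{-2474502 + p{\left(1660 \right)}}{\sqrt{-585734 + 454044} + 678730} = \frac{-2474502 - 671}{\sqrt{-585734 + 454044} + 678730} = - \frac{2475173}{\sqrt{-131690} + 678730} = - \frac{2475173}{i \sqrt{131690} + 678730} = - \frac{2475173}{678730 + i \sqrt{131690}}$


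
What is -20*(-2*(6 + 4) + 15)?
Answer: 100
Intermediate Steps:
-20*(-2*(6 + 4) + 15) = -20*(-2*10 + 15) = -20*(-20 + 15) = -20*(-5) = 100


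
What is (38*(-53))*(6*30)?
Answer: -362520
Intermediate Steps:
(38*(-53))*(6*30) = -2014*180 = -362520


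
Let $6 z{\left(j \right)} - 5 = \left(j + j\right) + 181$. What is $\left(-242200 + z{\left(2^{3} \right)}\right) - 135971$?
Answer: $- \frac{1134412}{3} \approx -3.7814 \cdot 10^{5}$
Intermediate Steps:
$z{\left(j \right)} = 31 + \frac{j}{3}$ ($z{\left(j \right)} = \frac{5}{6} + \frac{\left(j + j\right) + 181}{6} = \frac{5}{6} + \frac{2 j + 181}{6} = \frac{5}{6} + \frac{181 + 2 j}{6} = \frac{5}{6} + \left(\frac{181}{6} + \frac{j}{3}\right) = 31 + \frac{j}{3}$)
$\left(-242200 + z{\left(2^{3} \right)}\right) - 135971 = \left(-242200 + \left(31 + \frac{2^{3}}{3}\right)\right) - 135971 = \left(-242200 + \left(31 + \frac{1}{3} \cdot 8\right)\right) - 135971 = \left(-242200 + \left(31 + \frac{8}{3}\right)\right) - 135971 = \left(-242200 + \frac{101}{3}\right) - 135971 = - \frac{726499}{3} - 135971 = - \frac{1134412}{3}$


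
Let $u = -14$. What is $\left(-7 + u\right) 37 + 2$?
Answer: $-775$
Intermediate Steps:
$\left(-7 + u\right) 37 + 2 = \left(-7 - 14\right) 37 + 2 = \left(-21\right) 37 + 2 = -777 + 2 = -775$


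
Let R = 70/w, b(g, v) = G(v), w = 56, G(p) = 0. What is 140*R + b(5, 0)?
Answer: 175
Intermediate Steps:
b(g, v) = 0
R = 5/4 (R = 70/56 = 70*(1/56) = 5/4 ≈ 1.2500)
140*R + b(5, 0) = 140*(5/4) + 0 = 175 + 0 = 175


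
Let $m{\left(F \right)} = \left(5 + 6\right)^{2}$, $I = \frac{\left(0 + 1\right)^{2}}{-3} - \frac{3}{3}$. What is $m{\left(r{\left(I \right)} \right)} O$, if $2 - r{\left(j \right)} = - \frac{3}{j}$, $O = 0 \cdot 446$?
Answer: $0$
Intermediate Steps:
$O = 0$
$I = - \frac{4}{3}$ ($I = 1^{2} \left(- \frac{1}{3}\right) - 1 = 1 \left(- \frac{1}{3}\right) - 1 = - \frac{1}{3} - 1 = - \frac{4}{3} \approx -1.3333$)
$r{\left(j \right)} = 2 + \frac{3}{j}$ ($r{\left(j \right)} = 2 - - \frac{3}{j} = 2 + \frac{3}{j}$)
$m{\left(F \right)} = 121$ ($m{\left(F \right)} = 11^{2} = 121$)
$m{\left(r{\left(I \right)} \right)} O = 121 \cdot 0 = 0$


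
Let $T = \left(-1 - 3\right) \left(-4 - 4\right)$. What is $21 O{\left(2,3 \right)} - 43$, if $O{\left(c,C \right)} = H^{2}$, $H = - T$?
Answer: $21461$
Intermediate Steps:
$T = 32$ ($T = \left(-1 - 3\right) \left(-8\right) = \left(-4\right) \left(-8\right) = 32$)
$H = -32$ ($H = \left(-1\right) 32 = -32$)
$O{\left(c,C \right)} = 1024$ ($O{\left(c,C \right)} = \left(-32\right)^{2} = 1024$)
$21 O{\left(2,3 \right)} - 43 = 21 \cdot 1024 - 43 = 21504 - 43 = 21461$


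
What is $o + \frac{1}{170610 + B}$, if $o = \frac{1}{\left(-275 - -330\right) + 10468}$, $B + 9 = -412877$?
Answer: $\frac{231753}{2549470348} \approx 9.0902 \cdot 10^{-5}$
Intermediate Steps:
$B = -412886$ ($B = -9 - 412877 = -412886$)
$o = \frac{1}{10523}$ ($o = \frac{1}{\left(-275 + 330\right) + 10468} = \frac{1}{55 + 10468} = \frac{1}{10523} \approx 9.503 \cdot 10^{-5}$)
$o + \frac{1}{170610 + B} = \frac{1}{10523} + \frac{1}{170610 - 412886} = \frac{1}{10523} + \frac{1}{-242276} = \frac{1}{10523} - \frac{1}{242276} = \frac{231753}{2549470348}$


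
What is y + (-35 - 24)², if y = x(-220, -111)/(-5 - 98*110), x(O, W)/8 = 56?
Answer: 37542137/10785 ≈ 3481.0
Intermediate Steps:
x(O, W) = 448 (x(O, W) = 8*56 = 448)
y = -448/10785 (y = 448/(-5 - 98*110) = 448/(-5 - 10780) = 448/(-10785) = 448*(-1/10785) = -448/10785 ≈ -0.041539)
y + (-35 - 24)² = -448/10785 + (-35 - 24)² = -448/10785 + (-59)² = -448/10785 + 3481 = 37542137/10785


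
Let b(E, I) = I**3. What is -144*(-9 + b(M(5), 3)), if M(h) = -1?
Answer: -2592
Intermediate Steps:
-144*(-9 + b(M(5), 3)) = -144*(-9 + 3**3) = -144*(-9 + 27) = -144*18 = -2592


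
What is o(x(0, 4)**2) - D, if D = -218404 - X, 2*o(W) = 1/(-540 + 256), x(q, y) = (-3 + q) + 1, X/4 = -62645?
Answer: -18275969/568 ≈ -32176.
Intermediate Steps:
X = -250580 (X = 4*(-62645) = -250580)
x(q, y) = -2 + q
o(W) = -1/568 (o(W) = 1/(2*(-540 + 256)) = (1/2)/(-284) = (1/2)*(-1/284) = -1/568)
D = 32176 (D = -218404 - 1*(-250580) = -218404 + 250580 = 32176)
o(x(0, 4)**2) - D = -1/568 - 1*32176 = -1/568 - 32176 = -18275969/568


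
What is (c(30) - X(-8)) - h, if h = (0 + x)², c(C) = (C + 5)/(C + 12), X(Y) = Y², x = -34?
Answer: -7315/6 ≈ -1219.2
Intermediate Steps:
c(C) = (5 + C)/(12 + C)
h = 1156 (h = (0 - 34)² = (-34)² = 1156)
(c(30) - X(-8)) - h = ((5 + 30)/(12 + 30) - 1*(-8)²) - 1*1156 = (35/42 - 1*64) - 1156 = ((1/42)*35 - 64) - 1156 = (⅚ - 64) - 1156 = -379/6 - 1156 = -7315/6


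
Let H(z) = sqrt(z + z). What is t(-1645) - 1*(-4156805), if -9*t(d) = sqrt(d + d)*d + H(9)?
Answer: 4156805 - sqrt(2)/3 + 1645*I*sqrt(3290)/9 ≈ 4.1568e+6 + 10484.0*I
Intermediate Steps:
H(z) = sqrt(2)*sqrt(z) (H(z) = sqrt(2*z) = sqrt(2)*sqrt(z))
t(d) = -sqrt(2)/3 - sqrt(2)*d**(3/2)/9 (t(d) = -(sqrt(d + d)*d + sqrt(2)*sqrt(9))/9 = -(sqrt(2*d)*d + sqrt(2)*3)/9 = -((sqrt(2)*sqrt(d))*d + 3*sqrt(2))/9 = -(sqrt(2)*d**(3/2) + 3*sqrt(2))/9 = -(3*sqrt(2) + sqrt(2)*d**(3/2))/9 = -sqrt(2)/3 - sqrt(2)*d**(3/2)/9)
t(-1645) - 1*(-4156805) = sqrt(2)*(-3 - (-1645)**(3/2))/9 - 1*(-4156805) = sqrt(2)*(-3 - (-1645)*I*sqrt(1645))/9 + 4156805 = sqrt(2)*(-3 + 1645*I*sqrt(1645))/9 + 4156805 = 4156805 + sqrt(2)*(-3 + 1645*I*sqrt(1645))/9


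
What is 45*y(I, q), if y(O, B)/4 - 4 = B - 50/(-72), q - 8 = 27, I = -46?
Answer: 7145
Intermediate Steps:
q = 35 (q = 8 + 27 = 35)
y(O, B) = 169/9 + 4*B (y(O, B) = 16 + 4*(B - 50/(-72)) = 16 + 4*(B - 50*(-1/72)) = 16 + 4*(B + 25/36) = 16 + 4*(25/36 + B) = 16 + (25/9 + 4*B) = 169/9 + 4*B)
45*y(I, q) = 45*(169/9 + 4*35) = 45*(169/9 + 140) = 45*(1429/9) = 7145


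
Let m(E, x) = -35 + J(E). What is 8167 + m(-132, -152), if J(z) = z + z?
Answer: 7868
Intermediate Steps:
J(z) = 2*z
m(E, x) = -35 + 2*E
8167 + m(-132, -152) = 8167 + (-35 + 2*(-132)) = 8167 + (-35 - 264) = 8167 - 299 = 7868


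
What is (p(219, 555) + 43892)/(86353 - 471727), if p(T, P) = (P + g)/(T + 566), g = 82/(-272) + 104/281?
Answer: -438920633341/3853683478480 ≈ -0.11390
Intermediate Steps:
g = 2623/38216 (g = 82*(-1/272) + 104*(1/281) = -41/136 + 104/281 = 2623/38216 ≈ 0.068636)
p(T, P) = (2623/38216 + P)/(566 + T) (p(T, P) = (P + 2623/38216)/(T + 566) = (2623/38216 + P)/(566 + T))
(p(219, 555) + 43892)/(86353 - 471727) = ((2623/38216 + 555)/(566 + 219) + 43892)/(86353 - 471727) = ((21212503/38216)/785 + 43892)/(-385374) = ((1/785)*(21212503/38216) + 43892)*(-1/385374) = (21212503/29999560 + 43892)*(-1/385374) = (1316761900023/29999560)*(-1/385374) = -438920633341/3853683478480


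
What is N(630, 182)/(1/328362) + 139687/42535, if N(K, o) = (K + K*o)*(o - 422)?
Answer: -386457918377692313/42535 ≈ -9.0857e+12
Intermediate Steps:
N(K, o) = (-422 + o)*(K + K*o) (N(K, o) = (K + K*o)*(-422 + o) = (-422 + o)*(K + K*o))
N(630, 182)/(1/328362) + 139687/42535 = (630*(-422 + 182**2 - 421*182))/(1/328362) + 139687/42535 = (630*(-422 + 33124 - 76622))/(1/328362) + 139687*(1/42535) = (630*(-43920))*328362 + 139687/42535 = -27669600*328362 + 139687/42535 = -9085645195200 + 139687/42535 = -386457918377692313/42535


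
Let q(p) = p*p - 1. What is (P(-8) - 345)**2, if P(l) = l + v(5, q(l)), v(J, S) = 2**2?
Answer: 121801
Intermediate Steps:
q(p) = -1 + p**2 (q(p) = p**2 - 1 = -1 + p**2)
v(J, S) = 4
P(l) = 4 + l (P(l) = l + 4 = 4 + l)
(P(-8) - 345)**2 = ((4 - 8) - 345)**2 = (-4 - 345)**2 = (-349)**2 = 121801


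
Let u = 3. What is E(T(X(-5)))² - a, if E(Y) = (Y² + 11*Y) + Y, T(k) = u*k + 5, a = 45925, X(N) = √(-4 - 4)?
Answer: -80604 + 3432*I*√2 ≈ -80604.0 + 4853.6*I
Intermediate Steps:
X(N) = 2*I*√2 (X(N) = √(-8) = 2*I*√2)
T(k) = 5 + 3*k (T(k) = 3*k + 5 = 5 + 3*k)
E(Y) = Y² + 12*Y
E(T(X(-5)))² - a = ((5 + 3*(2*I*√2))*(12 + (5 + 3*(2*I*√2))))² - 1*45925 = ((5 + 6*I*√2)*(12 + (5 + 6*I*√2)))² - 45925 = ((5 + 6*I*√2)*(17 + 6*I*√2))² - 45925 = (5 + 6*I*√2)²*(17 + 6*I*√2)² - 45925 = -45925 + (5 + 6*I*√2)²*(17 + 6*I*√2)²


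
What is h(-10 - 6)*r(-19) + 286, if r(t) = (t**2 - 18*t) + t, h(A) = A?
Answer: -10658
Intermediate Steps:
r(t) = t**2 - 17*t
h(-10 - 6)*r(-19) + 286 = (-10 - 6)*(-19*(-17 - 19)) + 286 = -(-304)*(-36) + 286 = -16*684 + 286 = -10944 + 286 = -10658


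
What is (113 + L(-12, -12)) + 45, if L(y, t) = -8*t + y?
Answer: 242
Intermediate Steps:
L(y, t) = y - 8*t
(113 + L(-12, -12)) + 45 = (113 + (-12 - 8*(-12))) + 45 = (113 + (-12 + 96)) + 45 = (113 + 84) + 45 = 197 + 45 = 242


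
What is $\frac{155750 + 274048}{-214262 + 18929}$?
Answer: $- \frac{143266}{65111} \approx -2.2003$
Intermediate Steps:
$\frac{155750 + 274048}{-214262 + 18929} = \frac{429798}{-195333} = 429798 \left(- \frac{1}{195333}\right) = - \frac{143266}{65111}$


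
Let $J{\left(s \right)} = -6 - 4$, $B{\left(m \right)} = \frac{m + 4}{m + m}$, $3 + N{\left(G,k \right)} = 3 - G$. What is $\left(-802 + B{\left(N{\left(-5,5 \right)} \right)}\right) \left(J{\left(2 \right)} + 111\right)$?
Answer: $- \frac{809111}{10} \approx -80911.0$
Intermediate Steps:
$N{\left(G,k \right)} = - G$ ($N{\left(G,k \right)} = -3 - \left(-3 + G\right) = - G$)
$B{\left(m \right)} = \frac{4 + m}{2 m}$
$J{\left(s \right)} = -10$ ($J{\left(s \right)} = -6 - 4 = -10$)
$\left(-802 + B{\left(N{\left(-5,5 \right)} \right)}\right) \left(J{\left(2 \right)} + 111\right) = \left(-802 + \frac{4 - -5}{2 \left(\left(-1\right) \left(-5\right)\right)}\right) \left(-10 + 111\right) = \left(-802 + \frac{4 + 5}{2 \cdot 5}\right) 101 = \left(-802 + \frac{1}{2} \cdot \frac{1}{5} \cdot 9\right) 101 = \left(-802 + \frac{9}{10}\right) 101 = \left(- \frac{8011}{10}\right) 101 = - \frac{809111}{10}$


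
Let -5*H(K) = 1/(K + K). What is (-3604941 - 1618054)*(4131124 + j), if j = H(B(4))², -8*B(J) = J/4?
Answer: -107884216695484/5 ≈ -2.1577e+13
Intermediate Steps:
B(J) = -J/32 (B(J) = -J/(8*4) = -J/32)
H(K) = -1/(10*K) (H(K) = -1/(5*(K + K)) = -1/(2*K)/5 = -1/(10*K))
j = 16/25 (j = (-1/(10*((-1/32*4))))² = (-1/(10*(-⅛)))² = (-⅒*(-8))² = (⅘)² = 16/25 ≈ 0.64000)
(-3604941 - 1618054)*(4131124 + j) = (-3604941 - 1618054)*(4131124 + 16/25) = -5222995*103278116/25 = -107884216695484/5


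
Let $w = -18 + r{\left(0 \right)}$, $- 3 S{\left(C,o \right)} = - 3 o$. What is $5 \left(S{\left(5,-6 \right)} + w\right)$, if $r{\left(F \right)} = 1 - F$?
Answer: $-115$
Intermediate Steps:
$S{\left(C,o \right)} = o$ ($S{\left(C,o \right)} = - \frac{\left(-3\right) o}{3} = o$)
$w = -17$ ($w = -18 + \left(1 - 0\right) = -18 + \left(1 + 0\right) = -18 + 1 = -17$)
$5 \left(S{\left(5,-6 \right)} + w\right) = 5 \left(-6 - 17\right) = 5 \left(-23\right) = -115$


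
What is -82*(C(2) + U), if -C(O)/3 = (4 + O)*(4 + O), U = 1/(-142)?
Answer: 628817/71 ≈ 8856.6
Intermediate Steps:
U = -1/142 ≈ -0.0070423
C(O) = -3*(4 + O)² (C(O) = -3*(4 + O)*(4 + O) = -3*(4 + O)²)
-82*(C(2) + U) = -82*(-3*(4 + 2)² - 1/142) = -82*(-3*6² - 1/142) = -82*(-3*36 - 1/142) = -82*(-108 - 1/142) = -82*(-15337/142) = 628817/71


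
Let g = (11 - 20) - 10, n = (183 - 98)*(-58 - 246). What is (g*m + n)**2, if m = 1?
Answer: 668687881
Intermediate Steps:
n = -25840 (n = 85*(-304) = -25840)
g = -19 (g = -9 - 10 = -19)
(g*m + n)**2 = (-19*1 - 25840)**2 = (-19 - 25840)**2 = (-25859)**2 = 668687881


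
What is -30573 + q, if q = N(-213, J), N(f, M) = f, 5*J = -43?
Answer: -30786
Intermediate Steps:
J = -43/5 (J = (⅕)*(-43) = -43/5 ≈ -8.6000)
q = -213
-30573 + q = -30573 - 213 = -30786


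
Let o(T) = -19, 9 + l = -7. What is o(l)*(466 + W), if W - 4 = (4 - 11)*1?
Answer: -8797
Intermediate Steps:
l = -16 (l = -9 - 7 = -16)
W = -3 (W = 4 + (4 - 11)*1 = 4 - 7*1 = 4 - 7 = -3)
o(l)*(466 + W) = -19*(466 - 3) = -19*463 = -8797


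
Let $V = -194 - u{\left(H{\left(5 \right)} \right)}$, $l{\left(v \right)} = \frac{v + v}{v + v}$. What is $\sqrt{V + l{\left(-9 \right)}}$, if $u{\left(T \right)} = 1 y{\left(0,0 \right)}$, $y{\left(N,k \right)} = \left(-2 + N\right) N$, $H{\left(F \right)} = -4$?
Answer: $i \sqrt{193} \approx 13.892 i$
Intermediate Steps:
$l{\left(v \right)} = 1$ ($l{\left(v \right)} = \frac{2 v}{2 v} = 2 v \frac{1}{2 v} = 1$)
$y{\left(N,k \right)} = N \left(-2 + N\right)$
$u{\left(T \right)} = 0$ ($u{\left(T \right)} = 1 \cdot 0 \left(-2 + 0\right) = 1 \cdot 0 \left(-2\right) = 1 \cdot 0 = 0$)
$V = -194$ ($V = -194 - 0 = -194 + 0 = -194$)
$\sqrt{V + l{\left(-9 \right)}} = \sqrt{-194 + 1} = \sqrt{-193} = i \sqrt{193}$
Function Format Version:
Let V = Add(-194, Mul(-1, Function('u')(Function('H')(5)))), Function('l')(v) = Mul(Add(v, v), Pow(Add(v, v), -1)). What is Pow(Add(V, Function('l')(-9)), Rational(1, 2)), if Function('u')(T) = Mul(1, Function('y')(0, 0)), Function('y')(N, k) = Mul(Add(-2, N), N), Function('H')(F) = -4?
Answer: Mul(I, Pow(193, Rational(1, 2))) ≈ Mul(13.892, I)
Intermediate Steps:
Function('l')(v) = 1 (Function('l')(v) = Mul(Mul(2, v), Pow(Mul(2, v), -1)) = Mul(Mul(2, v), Mul(Rational(1, 2), Pow(v, -1))) = 1)
Function('y')(N, k) = Mul(N, Add(-2, N))
Function('u')(T) = 0 (Function('u')(T) = Mul(1, Mul(0, Add(-2, 0))) = Mul(1, Mul(0, -2)) = Mul(1, 0) = 0)
V = -194 (V = Add(-194, Mul(-1, 0)) = Add(-194, 0) = -194)
Pow(Add(V, Function('l')(-9)), Rational(1, 2)) = Pow(Add(-194, 1), Rational(1, 2)) = Pow(-193, Rational(1, 2)) = Mul(I, Pow(193, Rational(1, 2)))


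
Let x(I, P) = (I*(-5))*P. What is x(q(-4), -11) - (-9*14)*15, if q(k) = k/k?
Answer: 1945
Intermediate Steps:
q(k) = 1
x(I, P) = -5*I*P (x(I, P) = (-5*I)*P = -5*I*P)
x(q(-4), -11) - (-9*14)*15 = -5*1*(-11) - (-9*14)*15 = 55 - (-126)*15 = 55 - 1*(-1890) = 55 + 1890 = 1945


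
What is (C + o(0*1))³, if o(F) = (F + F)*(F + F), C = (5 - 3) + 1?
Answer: 27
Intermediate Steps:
C = 3 (C = 2 + 1 = 3)
o(F) = 4*F² (o(F) = (2*F)*(2*F) = 4*F²)
(C + o(0*1))³ = (3 + 4*(0*1)²)³ = (3 + 4*0²)³ = (3 + 4*0)³ = (3 + 0)³ = 3³ = 27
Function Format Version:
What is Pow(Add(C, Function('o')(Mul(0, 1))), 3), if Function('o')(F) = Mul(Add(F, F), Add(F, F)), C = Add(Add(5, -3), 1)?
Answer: 27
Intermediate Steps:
C = 3 (C = Add(2, 1) = 3)
Function('o')(F) = Mul(4, Pow(F, 2)) (Function('o')(F) = Mul(Mul(2, F), Mul(2, F)) = Mul(4, Pow(F, 2)))
Pow(Add(C, Function('o')(Mul(0, 1))), 3) = Pow(Add(3, Mul(4, Pow(Mul(0, 1), 2))), 3) = Pow(Add(3, Mul(4, Pow(0, 2))), 3) = Pow(Add(3, Mul(4, 0)), 3) = Pow(Add(3, 0), 3) = Pow(3, 3) = 27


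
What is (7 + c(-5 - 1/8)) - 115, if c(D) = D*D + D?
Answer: -5559/64 ≈ -86.859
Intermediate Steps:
c(D) = D + D² (c(D) = D² + D = D + D²)
(7 + c(-5 - 1/8)) - 115 = (7 + (-5 - 1/8)*(1 + (-5 - 1/8))) - 115 = (7 + (-5 - 1*⅛)*(1 + (-5 - 1*⅛))) - 115 = (7 + (-5 - ⅛)*(1 + (-5 - ⅛))) - 115 = (7 - 41*(1 - 41/8)/8) - 115 = (7 - 41/8*(-33/8)) - 115 = (7 + 1353/64) - 115 = 1801/64 - 115 = -5559/64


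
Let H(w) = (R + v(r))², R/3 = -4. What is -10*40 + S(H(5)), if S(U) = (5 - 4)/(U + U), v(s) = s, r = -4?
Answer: -204799/512 ≈ -400.00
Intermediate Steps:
R = -12 (R = 3*(-4) = -12)
H(w) = 256 (H(w) = (-12 - 4)² = (-16)² = 256)
S(U) = 1/(2*U)
-10*40 + S(H(5)) = -10*40 + (½)/256 = -400 + (½)*(1/256) = -400 + 1/512 = -204799/512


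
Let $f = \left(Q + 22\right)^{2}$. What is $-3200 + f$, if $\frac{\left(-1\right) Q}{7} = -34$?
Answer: $64400$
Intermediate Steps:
$Q = 238$ ($Q = \left(-7\right) \left(-34\right) = 238$)
$f = 67600$ ($f = \left(238 + 22\right)^{2} = 260^{2} = 67600$)
$-3200 + f = -3200 + 67600 = 64400$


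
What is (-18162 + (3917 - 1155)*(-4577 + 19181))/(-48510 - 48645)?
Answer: -13439362/32385 ≈ -414.99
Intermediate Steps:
(-18162 + (3917 - 1155)*(-4577 + 19181))/(-48510 - 48645) = (-18162 + 2762*14604)/(-97155) = (-18162 + 40336248)*(-1/97155) = 40318086*(-1/97155) = -13439362/32385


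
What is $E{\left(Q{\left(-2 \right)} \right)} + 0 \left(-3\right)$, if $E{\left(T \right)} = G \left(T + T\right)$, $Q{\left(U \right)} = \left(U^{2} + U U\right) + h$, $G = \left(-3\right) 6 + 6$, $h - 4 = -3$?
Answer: $-216$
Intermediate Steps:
$h = 1$ ($h = 4 - 3 = 1$)
$G = -12$ ($G = -18 + 6 = -12$)
$Q{\left(U \right)} = 1 + 2 U^{2}$ ($Q{\left(U \right)} = \left(U^{2} + U U\right) + 1 = \left(U^{2} + U^{2}\right) + 1 = 2 U^{2} + 1 = 1 + 2 U^{2}$)
$E{\left(T \right)} = - 24 T$ ($E{\left(T \right)} = - 12 \left(T + T\right) = - 12 \cdot 2 T = - 24 T$)
$E{\left(Q{\left(-2 \right)} \right)} + 0 \left(-3\right) = - 24 \left(1 + 2 \left(-2\right)^{2}\right) + 0 \left(-3\right) = - 24 \left(1 + 2 \cdot 4\right) + 0 = - 24 \left(1 + 8\right) + 0 = \left(-24\right) 9 + 0 = -216 + 0 = -216$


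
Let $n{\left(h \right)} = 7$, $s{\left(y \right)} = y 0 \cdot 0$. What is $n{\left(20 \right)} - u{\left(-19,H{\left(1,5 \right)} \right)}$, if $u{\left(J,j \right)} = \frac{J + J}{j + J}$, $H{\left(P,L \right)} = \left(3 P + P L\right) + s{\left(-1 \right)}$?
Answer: $\frac{39}{11} \approx 3.5455$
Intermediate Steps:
$s{\left(y \right)} = 0$ ($s{\left(y \right)} = 0 \cdot 0 = 0$)
$H{\left(P,L \right)} = 3 P + L P$ ($H{\left(P,L \right)} = \left(3 P + P L\right) + 0 = \left(3 P + L P\right) + 0 = 3 P + L P$)
$u{\left(J,j \right)} = \frac{2 J}{J + j}$
$n{\left(20 \right)} - u{\left(-19,H{\left(1,5 \right)} \right)} = 7 - 2 \left(-19\right) \frac{1}{-19 + 1 \left(3 + 5\right)} = 7 - 2 \left(-19\right) \frac{1}{-19 + 1 \cdot 8} = 7 - 2 \left(-19\right) \frac{1}{-19 + 8} = 7 - 2 \left(-19\right) \frac{1}{-11} = 7 - 2 \left(-19\right) \left(- \frac{1}{11}\right) = 7 - \frac{38}{11} = \frac{39}{11}$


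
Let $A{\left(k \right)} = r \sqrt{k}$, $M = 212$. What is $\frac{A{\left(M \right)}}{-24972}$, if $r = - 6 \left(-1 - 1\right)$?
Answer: $- \frac{2 \sqrt{53}}{2081} \approx -0.0069967$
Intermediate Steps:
$r = 12$ ($r = \left(-6\right) \left(-2\right) = 12$)
$A{\left(k \right)} = 12 \sqrt{k}$
$\frac{A{\left(M \right)}}{-24972} = \frac{12 \sqrt{212}}{-24972} = 12 \cdot 2 \sqrt{53} \left(- \frac{1}{24972}\right) = 24 \sqrt{53} \left(- \frac{1}{24972}\right) = - \frac{2 \sqrt{53}}{2081}$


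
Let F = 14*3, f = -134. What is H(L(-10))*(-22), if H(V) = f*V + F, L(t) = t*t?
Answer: 293876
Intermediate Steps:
L(t) = t²
F = 42
H(V) = 42 - 134*V (H(V) = -134*V + 42 = 42 - 134*V)
H(L(-10))*(-22) = (42 - 134*(-10)²)*(-22) = (42 - 134*100)*(-22) = (42 - 13400)*(-22) = -13358*(-22) = 293876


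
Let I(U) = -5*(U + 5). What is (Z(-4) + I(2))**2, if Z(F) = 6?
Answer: 841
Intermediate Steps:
I(U) = -25 - 5*U (I(U) = -5*(5 + U) = -25 - 5*U)
(Z(-4) + I(2))**2 = (6 + (-25 - 5*2))**2 = (6 + (-25 - 10))**2 = (6 - 35)**2 = (-29)**2 = 841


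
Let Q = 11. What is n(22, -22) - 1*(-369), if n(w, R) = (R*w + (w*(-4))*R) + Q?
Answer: 1832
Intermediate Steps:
n(w, R) = 11 - 3*R*w (n(w, R) = (R*w + (w*(-4))*R) + 11 = (R*w + (-4*w)*R) + 11 = (R*w - 4*R*w) + 11 = -3*R*w + 11 = 11 - 3*R*w)
n(22, -22) - 1*(-369) = (11 - 3*(-22)*22) - 1*(-369) = (11 + 1452) + 369 = 1463 + 369 = 1832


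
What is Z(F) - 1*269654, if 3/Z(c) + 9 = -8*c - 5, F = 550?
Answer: -1190252759/4414 ≈ -2.6965e+5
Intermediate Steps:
Z(c) = 3/(-14 - 8*c) (Z(c) = 3/(-9 + (-8*c - 5)) = 3/(-9 + (-5 - 8*c)) = 3/(-14 - 8*c))
Z(F) - 1*269654 = -3/(14 + 8*550) - 1*269654 = -3/(14 + 4400) - 269654 = -3/4414 - 269654 = -1190252759/4414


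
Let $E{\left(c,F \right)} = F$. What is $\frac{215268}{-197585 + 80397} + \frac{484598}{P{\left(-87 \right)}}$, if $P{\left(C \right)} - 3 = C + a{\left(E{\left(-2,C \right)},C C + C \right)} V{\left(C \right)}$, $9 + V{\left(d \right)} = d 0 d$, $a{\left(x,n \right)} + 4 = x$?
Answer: $\frac{14157712111}{21533295} \approx 657.48$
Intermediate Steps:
$a{\left(x,n \right)} = -4 + x$
$V{\left(d \right)} = -9$ ($V{\left(d \right)} = -9 + d 0 d = -9 + 0 d = -9 + 0 = -9$)
$P{\left(C \right)} = 39 - 8 C$ ($P{\left(C \right)} = 3 + \left(C + \left(-4 + C\right) \left(-9\right)\right) = 3 - \left(-36 + 8 C\right) = 39 - 8 C$)
$\frac{215268}{-197585 + 80397} + \frac{484598}{P{\left(-87 \right)}} = \frac{215268}{-197585 + 80397} + \frac{484598}{39 - -696} = \frac{215268}{-117188} + \frac{484598}{39 + 696} = 215268 \left(- \frac{1}{117188}\right) + \frac{484598}{735} = - \frac{53817}{29297} + 484598 \cdot \frac{1}{735} = - \frac{53817}{29297} + \frac{484598}{735} = \frac{14157712111}{21533295}$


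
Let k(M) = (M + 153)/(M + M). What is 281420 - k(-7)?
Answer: 1970013/7 ≈ 2.8143e+5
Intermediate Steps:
k(M) = (153 + M)/(2*M) (k(M) = (153 + M)/((2*M)) = (153 + M)*(1/(2*M)) = (153 + M)/(2*M))
281420 - k(-7) = 281420 - (153 - 7)/(2*(-7)) = 281420 - (-1)*146/(2*7) = 281420 - 1*(-73/7) = 281420 + 73/7 = 1970013/7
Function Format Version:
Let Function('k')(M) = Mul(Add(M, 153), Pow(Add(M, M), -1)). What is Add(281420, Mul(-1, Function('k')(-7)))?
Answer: Rational(1970013, 7) ≈ 2.8143e+5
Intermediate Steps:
Function('k')(M) = Mul(Rational(1, 2), Pow(M, -1), Add(153, M)) (Function('k')(M) = Mul(Add(153, M), Pow(Mul(2, M), -1)) = Mul(Add(153, M), Mul(Rational(1, 2), Pow(M, -1))) = Mul(Rational(1, 2), Pow(M, -1), Add(153, M)))
Add(281420, Mul(-1, Function('k')(-7))) = Add(281420, Mul(-1, Mul(Rational(1, 2), Pow(-7, -1), Add(153, -7)))) = Add(281420, Mul(-1, Mul(Rational(1, 2), Rational(-1, 7), 146))) = Add(281420, Mul(-1, Rational(-73, 7))) = Add(281420, Rational(73, 7)) = Rational(1970013, 7)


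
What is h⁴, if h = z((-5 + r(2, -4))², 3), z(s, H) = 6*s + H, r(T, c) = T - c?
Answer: 6561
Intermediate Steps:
z(s, H) = H + 6*s
h = 9 (h = 3 + 6*(-5 + (2 - 1*(-4)))² = 3 + 6*(-5 + (2 + 4))² = 3 + 6*(-5 + 6)² = 3 + 6*1² = 3 + 6*1 = 3 + 6 = 9)
h⁴ = 9⁴ = 6561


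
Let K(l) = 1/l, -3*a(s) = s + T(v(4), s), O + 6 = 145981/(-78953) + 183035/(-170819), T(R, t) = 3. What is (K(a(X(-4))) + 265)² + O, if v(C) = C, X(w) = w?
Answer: 968546458616932/13486672507 ≈ 71815.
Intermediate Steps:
O = -120307525836/13486672507 (O = -6 + (145981/(-78953) + 183035/(-170819)) = -6 + (145981*(-1/78953) + 183035*(-1/170819)) = -6 + (-145981/78953 - 183035/170819) = -6 - 39387490794/13486672507 = -120307525836/13486672507 ≈ -8.9205)
a(s) = -1 - s/3 (a(s) = -(s + 3)/3 = -(3 + s)/3 = -1 - s/3)
(K(a(X(-4))) + 265)² + O = (1/(-1 - ⅓*(-4)) + 265)² - 120307525836/13486672507 = (1/(-1 + 4/3) + 265)² - 120307525836/13486672507 = (1/(⅓) + 265)² - 120307525836/13486672507 = (3 + 265)² - 120307525836/13486672507 = 268² - 120307525836/13486672507 = 71824 - 120307525836/13486672507 = 968546458616932/13486672507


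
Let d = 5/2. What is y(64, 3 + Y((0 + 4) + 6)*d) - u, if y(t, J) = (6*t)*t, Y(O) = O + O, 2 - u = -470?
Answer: 24104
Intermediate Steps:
u = 472 (u = 2 - 1*(-470) = 2 + 470 = 472)
d = 5/2 (d = 5*(½) = 5/2 ≈ 2.5000)
Y(O) = 2*O
y(t, J) = 6*t²
y(64, 3 + Y((0 + 4) + 6)*d) - u = 6*64² - 1*472 = 6*4096 - 472 = 24576 - 472 = 24104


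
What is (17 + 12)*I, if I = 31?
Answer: 899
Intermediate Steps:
(17 + 12)*I = (17 + 12)*31 = 29*31 = 899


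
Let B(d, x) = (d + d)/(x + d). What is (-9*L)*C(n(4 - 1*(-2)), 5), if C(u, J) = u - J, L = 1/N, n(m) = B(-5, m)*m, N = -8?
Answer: -585/8 ≈ -73.125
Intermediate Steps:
B(d, x) = 2*d/(d + x) (B(d, x) = (2*d)/(d + x) = 2*d/(d + x))
n(m) = -10*m/(-5 + m) (n(m) = (2*(-5)/(-5 + m))*m = (-10/(-5 + m))*m = -10*m/(-5 + m))
L = -1/8 (L = 1/(-8) = -1/8 ≈ -0.12500)
(-9*L)*C(n(4 - 1*(-2)), 5) = (-9*(-1/8))*(-10*(4 - 1*(-2))/(-5 + (4 - 1*(-2))) - 1*5) = 9*(-10*(4 + 2)/(-5 + (4 + 2)) - 5)/8 = 9*(-10*6/(-5 + 6) - 5)/8 = 9*(-10*6/1 - 5)/8 = 9*(-10*6*1 - 5)/8 = 9*(-60 - 5)/8 = (9/8)*(-65) = -585/8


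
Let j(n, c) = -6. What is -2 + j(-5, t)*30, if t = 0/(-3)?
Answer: -182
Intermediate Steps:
t = 0 (t = 0*(-⅓) = 0)
-2 + j(-5, t)*30 = -2 - 6*30 = -2 - 180 = -182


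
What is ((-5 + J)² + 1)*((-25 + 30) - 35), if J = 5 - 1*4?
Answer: -510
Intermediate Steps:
J = 1 (J = 5 - 4 = 1)
((-5 + J)² + 1)*((-25 + 30) - 35) = ((-5 + 1)² + 1)*((-25 + 30) - 35) = ((-4)² + 1)*(5 - 35) = (16 + 1)*(-30) = 17*(-30) = -510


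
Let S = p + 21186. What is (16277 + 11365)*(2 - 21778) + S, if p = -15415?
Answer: -601926421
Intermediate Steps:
S = 5771 (S = -15415 + 21186 = 5771)
(16277 + 11365)*(2 - 21778) + S = (16277 + 11365)*(2 - 21778) + 5771 = 27642*(-21776) + 5771 = -601932192 + 5771 = -601926421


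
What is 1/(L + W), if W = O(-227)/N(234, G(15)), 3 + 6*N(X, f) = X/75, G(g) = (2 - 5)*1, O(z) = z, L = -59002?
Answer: -1/70352 ≈ -1.4214e-5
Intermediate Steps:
G(g) = -3 (G(g) = -3*1 = -3)
N(X, f) = -½ + X/450 (N(X, f) = -½ + (X/75)/6 = -½ + X/450)
W = -11350 (W = -227/(-½ + (1/450)*234) = -227/(-½ + 13/25) = -227/1/50 = -227*50 = -11350)
1/(L + W) = 1/(-59002 - 11350) = 1/(-70352) = -1/70352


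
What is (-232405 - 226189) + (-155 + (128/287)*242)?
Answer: -131629987/287 ≈ -4.5864e+5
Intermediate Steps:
(-232405 - 226189) + (-155 + (128/287)*242) = -458594 + (-155 + (128*(1/287))*242) = -458594 + (-155 + (128/287)*242) = -458594 + (-155 + 30976/287) = -458594 - 13509/287 = -131629987/287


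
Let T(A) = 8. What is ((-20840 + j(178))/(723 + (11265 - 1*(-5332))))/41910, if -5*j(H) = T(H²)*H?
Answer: -4401/151225250 ≈ -2.9102e-5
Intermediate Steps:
j(H) = -8*H/5
((-20840 + j(178))/(723 + (11265 - 1*(-5332))))/41910 = ((-20840 - 8/5*178)/(723 + (11265 - 1*(-5332))))/41910 = ((-20840 - 1424/5)/(723 + (11265 + 5332)))*(1/41910) = -105624/(5*(723 + 16597))*(1/41910) = -105624/5/17320*(1/41910) = -105624/5*1/17320*(1/41910) = -13203/10825*1/41910 = -4401/151225250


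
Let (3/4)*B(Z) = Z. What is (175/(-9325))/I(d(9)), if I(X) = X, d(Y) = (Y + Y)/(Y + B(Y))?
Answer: -49/2238 ≈ -0.021895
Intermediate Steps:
B(Z) = 4*Z/3
d(Y) = 6/7 (d(Y) = (Y + Y)/(Y + 4*Y/3) = (2*Y)/((7*Y/3)) = (2*Y)*(3/(7*Y)) = 6/7)
(175/(-9325))/I(d(9)) = (175/(-9325))/(6/7) = (175*(-1/9325))*(7/6) = -7/373*7/6 = -49/2238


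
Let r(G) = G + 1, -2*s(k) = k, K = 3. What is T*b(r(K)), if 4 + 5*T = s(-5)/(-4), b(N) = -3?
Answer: 111/40 ≈ 2.7750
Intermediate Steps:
s(k) = -k/2
r(G) = 1 + G
T = -37/40 (T = -4/5 + (-1/2*(-5)/(-4))/5 = -4/5 + ((5/2)*(-1/4))/5 = -4/5 + (1/5)*(-5/8) = -4/5 - 1/8 = -37/40 ≈ -0.92500)
T*b(r(K)) = -37/40*(-3) = 111/40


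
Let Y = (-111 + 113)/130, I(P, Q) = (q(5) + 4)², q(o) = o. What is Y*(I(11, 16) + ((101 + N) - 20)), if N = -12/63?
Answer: 3398/1365 ≈ 2.4894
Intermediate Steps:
N = -4/21 (N = -12*1/63 = -4/21 ≈ -0.19048)
I(P, Q) = 81 (I(P, Q) = (5 + 4)² = 9² = 81)
Y = 1/65 (Y = 2*(1/130) = 1/65 ≈ 0.015385)
Y*(I(11, 16) + ((101 + N) - 20)) = (81 + ((101 - 4/21) - 20))/65 = (81 + (2117/21 - 20))/65 = (81 + 1697/21)/65 = (1/65)*(3398/21) = 3398/1365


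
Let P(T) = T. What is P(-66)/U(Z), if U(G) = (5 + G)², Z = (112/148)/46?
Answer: -15932422/6074787 ≈ -2.6227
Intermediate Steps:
Z = 14/851 (Z = (112*(1/148))*(1/46) = (28/37)*(1/46) = 14/851 ≈ 0.016451)
P(-66)/U(Z) = -66/(5 + 14/851)² = -66/((4269/851)²) = -66/18224361/724201 = -66*724201/18224361 = -15932422/6074787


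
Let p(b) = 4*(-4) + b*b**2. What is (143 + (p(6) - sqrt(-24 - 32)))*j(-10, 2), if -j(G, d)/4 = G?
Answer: 13720 - 80*I*sqrt(14) ≈ 13720.0 - 299.33*I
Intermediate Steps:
p(b) = -16 + b**3
j(G, d) = -4*G
(143 + (p(6) - sqrt(-24 - 32)))*j(-10, 2) = (143 + ((-16 + 6**3) - sqrt(-24 - 32)))*(-4*(-10)) = (143 + ((-16 + 216) - sqrt(-56)))*40 = (143 + (200 - 2*I*sqrt(14)))*40 = (343 - 2*I*sqrt(14))*40 = 13720 - 80*I*sqrt(14)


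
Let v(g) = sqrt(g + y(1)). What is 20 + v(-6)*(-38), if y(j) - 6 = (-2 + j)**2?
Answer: -18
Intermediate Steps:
y(j) = 6 + (-2 + j)**2
v(g) = sqrt(7 + g) (v(g) = sqrt(g + (6 + (-2 + 1)**2)) = sqrt(g + (6 + (-1)**2)) = sqrt(g + (6 + 1)) = sqrt(g + 7) = sqrt(7 + g))
20 + v(-6)*(-38) = 20 + sqrt(7 - 6)*(-38) = 20 + sqrt(1)*(-38) = 20 + 1*(-38) = 20 - 38 = -18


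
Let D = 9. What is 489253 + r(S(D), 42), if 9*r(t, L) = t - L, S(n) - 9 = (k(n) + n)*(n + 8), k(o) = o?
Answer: 1467850/3 ≈ 4.8928e+5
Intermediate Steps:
S(n) = 9 + 2*n*(8 + n) (S(n) = 9 + (n + n)*(n + 8) = 9 + (2*n)*(8 + n) = 9 + 2*n*(8 + n))
r(t, L) = -L/9 + t/9 (r(t, L) = (t - L)/9 = -L/9 + t/9)
489253 + r(S(D), 42) = 489253 + (-1/9*42 + (9 + 2*9**2 + 16*9)/9) = 489253 + (-14/3 + (9 + 2*81 + 144)/9) = 489253 + (-14/3 + (9 + 162 + 144)/9) = 489253 + (-14/3 + (1/9)*315) = 489253 + (-14/3 + 35) = 489253 + 91/3 = 1467850/3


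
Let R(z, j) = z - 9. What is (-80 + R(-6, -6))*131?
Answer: -12445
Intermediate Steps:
R(z, j) = -9 + z
(-80 + R(-6, -6))*131 = (-80 + (-9 - 6))*131 = (-80 - 15)*131 = -95*131 = -12445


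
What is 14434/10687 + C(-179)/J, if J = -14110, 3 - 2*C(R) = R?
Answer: 202691223/150793570 ≈ 1.3442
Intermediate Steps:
C(R) = 3/2 - R/2
14434/10687 + C(-179)/J = 14434/10687 + (3/2 - 1/2*(-179))/(-14110) = 14434*(1/10687) + (3/2 + 179/2)*(-1/14110) = 14434/10687 + 91*(-1/14110) = 14434/10687 - 91/14110 = 202691223/150793570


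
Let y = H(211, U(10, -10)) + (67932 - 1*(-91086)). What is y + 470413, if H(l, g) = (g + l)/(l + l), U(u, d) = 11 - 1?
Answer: 265620103/422 ≈ 6.2943e+5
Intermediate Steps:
U(u, d) = 10
H(l, g) = (g + l)/(2*l) (H(l, g) = (g + l)/((2*l)) = (g + l)*(1/(2*l)) = (g + l)/(2*l))
y = 67105817/422 (y = (1/2)*(10 + 211)/211 + (67932 - 1*(-91086)) = (1/2)*(1/211)*221 + (67932 + 91086) = 221/422 + 159018 = 67105817/422 ≈ 1.5902e+5)
y + 470413 = 67105817/422 + 470413 = 265620103/422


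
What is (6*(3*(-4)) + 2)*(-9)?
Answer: 630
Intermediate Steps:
(6*(3*(-4)) + 2)*(-9) = (6*(-12) + 2)*(-9) = (-72 + 2)*(-9) = -70*(-9) = 630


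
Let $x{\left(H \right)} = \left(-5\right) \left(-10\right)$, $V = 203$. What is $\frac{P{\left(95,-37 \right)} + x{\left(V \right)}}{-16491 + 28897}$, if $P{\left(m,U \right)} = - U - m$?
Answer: $- \frac{4}{6203} \approx -0.00064485$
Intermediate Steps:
$x{\left(H \right)} = 50$
$\frac{P{\left(95,-37 \right)} + x{\left(V \right)}}{-16491 + 28897} = \frac{\left(\left(-1\right) \left(-37\right) - 95\right) + 50}{-16491 + 28897} = \frac{\left(37 - 95\right) + 50}{12406} = \left(-58 + 50\right) \frac{1}{12406} = \left(-8\right) \frac{1}{12406} = - \frac{4}{6203}$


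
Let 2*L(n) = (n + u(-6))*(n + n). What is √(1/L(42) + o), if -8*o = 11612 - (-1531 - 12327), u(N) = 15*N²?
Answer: 2*I*√3302638346/2037 ≈ 56.425*I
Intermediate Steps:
L(n) = n*(540 + n) (L(n) = ((n + 15*(-6)²)*(n + n))/2 = ((n + 15*36)*(2*n))/2 = ((n + 540)*(2*n))/2 = ((540 + n)*(2*n))/2 = (2*n*(540 + n))/2 = n*(540 + n))
o = -12735/4 (o = -(11612 - (-1531 - 12327))/8 = -(11612 - 1*(-13858))/8 = -(11612 + 13858)/8 = -⅛*25470 = -12735/4 ≈ -3183.8)
√(1/L(42) + o) = √(1/(42*(540 + 42)) - 12735/4) = √(1/(42*582) - 12735/4) = √(1/24444 - 12735/4) = √(-19455896/6111) = 2*I*√3302638346/2037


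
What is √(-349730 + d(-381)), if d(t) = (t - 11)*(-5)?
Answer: I*√347770 ≈ 589.72*I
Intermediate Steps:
d(t) = 55 - 5*t (d(t) = (-11 + t)*(-5) = 55 - 5*t)
√(-349730 + d(-381)) = √(-349730 + (55 - 5*(-381))) = √(-349730 + (55 + 1905)) = √(-349730 + 1960) = √(-347770) = I*√347770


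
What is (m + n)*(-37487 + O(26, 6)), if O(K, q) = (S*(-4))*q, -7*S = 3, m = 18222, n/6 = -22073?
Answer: 29963082792/7 ≈ 4.2804e+9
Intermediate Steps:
n = -132438 (n = 6*(-22073) = -132438)
S = -3/7 (S = -⅐*3 = -3/7 ≈ -0.42857)
O(K, q) = 12*q/7 (O(K, q) = (-3/7*(-4))*q = 12*q/7)
(m + n)*(-37487 + O(26, 6)) = (18222 - 132438)*(-37487 + (12/7)*6) = -114216*(-37487 + 72/7) = -114216*(-262337/7) = 29963082792/7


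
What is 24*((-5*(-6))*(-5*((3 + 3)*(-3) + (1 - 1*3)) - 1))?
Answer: 71280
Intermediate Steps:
24*((-5*(-6))*(-5*((3 + 3)*(-3) + (1 - 1*3)) - 1)) = 24*(30*(-5*(6*(-3) + (1 - 3)) - 1)) = 24*(30*(-5*(-18 - 2) - 1)) = 24*(30*(-5*(-20) - 1)) = 24*(30*(100 - 1)) = 24*(30*99) = 24*2970 = 71280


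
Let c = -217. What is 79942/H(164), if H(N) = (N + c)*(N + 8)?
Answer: -39971/4558 ≈ -8.7694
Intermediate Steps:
H(N) = (-217 + N)*(8 + N) (H(N) = (N - 217)*(N + 8) = (-217 + N)*(8 + N))
79942/H(164) = 79942/(-1736 + 164² - 209*164) = 79942/(-1736 + 26896 - 34276) = 79942/(-9116) = 79942*(-1/9116) = -39971/4558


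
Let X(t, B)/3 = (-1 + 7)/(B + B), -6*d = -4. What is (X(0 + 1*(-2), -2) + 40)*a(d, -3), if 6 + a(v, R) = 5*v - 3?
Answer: -1207/6 ≈ -201.17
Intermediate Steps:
d = ⅔ (d = -⅙*(-4) = ⅔ ≈ 0.66667)
a(v, R) = -9 + 5*v (a(v, R) = -6 + (5*v - 3) = -6 + (-3 + 5*v) = -9 + 5*v)
X(t, B) = 9/B (X(t, B) = 3*((-1 + 7)/(B + B)) = 3*(6/((2*B))) = 3*(6*(1/(2*B))) = 3*(3/B) = 9/B)
(X(0 + 1*(-2), -2) + 40)*a(d, -3) = (9/(-2) + 40)*(-9 + 5*(⅔)) = (9*(-½) + 40)*(-9 + 10/3) = (-9/2 + 40)*(-17/3) = (71/2)*(-17/3) = -1207/6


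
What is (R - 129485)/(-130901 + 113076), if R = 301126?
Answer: -171641/17825 ≈ -9.6292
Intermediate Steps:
(R - 129485)/(-130901 + 113076) = (301126 - 129485)/(-130901 + 113076) = 171641/(-17825) = 171641*(-1/17825) = -171641/17825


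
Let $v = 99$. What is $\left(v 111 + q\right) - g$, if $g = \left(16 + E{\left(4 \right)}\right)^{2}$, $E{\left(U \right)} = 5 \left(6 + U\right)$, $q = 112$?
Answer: $6745$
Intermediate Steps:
$E{\left(U \right)} = 30 + 5 U$
$g = 4356$ ($g = \left(16 + \left(30 + 5 \cdot 4\right)\right)^{2} = \left(16 + \left(30 + 20\right)\right)^{2} = \left(16 + 50\right)^{2} = 66^{2} = 4356$)
$\left(v 111 + q\right) - g = \left(99 \cdot 111 + 112\right) - 4356 = \left(10989 + 112\right) - 4356 = 11101 - 4356 = 6745$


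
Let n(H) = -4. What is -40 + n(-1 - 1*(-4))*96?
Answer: -424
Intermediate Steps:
-40 + n(-1 - 1*(-4))*96 = -40 - 4*96 = -40 - 384 = -424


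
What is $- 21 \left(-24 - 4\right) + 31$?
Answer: $619$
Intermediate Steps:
$- 21 \left(-24 - 4\right) + 31 = \left(-21\right) \left(-28\right) + 31 = 588 + 31 = 619$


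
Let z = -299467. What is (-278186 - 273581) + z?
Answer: -851234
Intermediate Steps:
(-278186 - 273581) + z = (-278186 - 273581) - 299467 = -551767 - 299467 = -851234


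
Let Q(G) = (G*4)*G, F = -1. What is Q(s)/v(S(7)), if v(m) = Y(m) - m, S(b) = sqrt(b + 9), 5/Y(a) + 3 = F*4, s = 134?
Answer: -502768/33 ≈ -15235.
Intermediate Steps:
Y(a) = -5/7 (Y(a) = 5/(-3 - 1*4) = 5/(-3 - 4) = 5/(-7) = 5*(-1/7) = -5/7)
Q(G) = 4*G**2 (Q(G) = (4*G)*G = 4*G**2)
S(b) = sqrt(9 + b)
v(m) = -5/7 - m
Q(s)/v(S(7)) = (4*134**2)/(-5/7 - sqrt(9 + 7)) = (4*17956)/(-5/7 - sqrt(16)) = 71824/(-5/7 - 1*4) = 71824/(-5/7 - 4) = 71824/(-33/7) = 71824*(-7/33) = -502768/33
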